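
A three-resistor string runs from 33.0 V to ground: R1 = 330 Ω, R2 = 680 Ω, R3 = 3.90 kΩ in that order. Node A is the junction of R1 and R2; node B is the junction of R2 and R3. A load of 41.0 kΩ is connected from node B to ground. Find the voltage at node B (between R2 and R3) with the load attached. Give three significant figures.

V ≈ 25.7 V

At node B, R3 is in parallel with the load: R3‖R_L = 3561 Ω.
Below node A the resistance is R2 + (R3‖R_L) = 4241 Ω, so V_A = 33.0 × 4241/4571 = 30.62 V.
Then V_B = V_A × (R3‖R_L)/(R2 + R3‖R_L) = 30.62 × 3561/4241 = 25.7 V.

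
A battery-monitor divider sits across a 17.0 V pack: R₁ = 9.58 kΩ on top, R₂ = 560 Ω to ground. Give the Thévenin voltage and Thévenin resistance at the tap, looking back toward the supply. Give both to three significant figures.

V_th = 0.939 V, R_th = 529 Ω

V_th is the open-circuit tap voltage: 17.0 × 560/(9580 + 560) = 0.939 V.
With the supply zeroed, R₁ and R₂ appear in parallel from the tap: R_th = R₁‖R₂ = (9580 × 560)/10140 = 529 Ω.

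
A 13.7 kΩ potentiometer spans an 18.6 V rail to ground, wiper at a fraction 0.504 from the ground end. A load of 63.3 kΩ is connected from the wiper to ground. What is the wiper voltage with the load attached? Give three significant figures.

V ≈ 8.89 V

The wiper splits the pot into (1−α)R = 6.795 kΩ above and αR = 6.905 kΩ below.
Lower section ‖ load = 6.226 kΩ.
V_wiper = 18.6 × 6.226/(6.795 + 6.226) = 8.89 V.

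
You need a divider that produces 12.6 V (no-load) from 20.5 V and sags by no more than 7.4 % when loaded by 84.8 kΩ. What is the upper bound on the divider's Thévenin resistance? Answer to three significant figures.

Loading drop = R_th/(R_th + R_L) ≤ 0.0740, so R_th ≤ R_L · ε/(1−ε) = 84.8 kΩ × 0.0740/0.9260 = 6.78 kΩ.

R_th ≤ 6.78 kΩ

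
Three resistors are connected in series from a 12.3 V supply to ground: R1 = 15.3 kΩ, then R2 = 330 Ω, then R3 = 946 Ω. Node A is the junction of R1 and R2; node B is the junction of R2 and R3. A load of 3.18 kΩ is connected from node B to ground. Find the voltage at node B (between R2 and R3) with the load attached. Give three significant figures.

V ≈ 0.548 V

At node B, R3 is in parallel with the load: R3‖R_L = 729.1 Ω.
Below node A the resistance is R2 + (R3‖R_L) = 1059 Ω, so V_A = 12.3 × 1059/16360 = 0.7963 V.
Then V_B = V_A × (R3‖R_L)/(R2 + R3‖R_L) = 0.7963 × 729.1/1059 = 0.548 V.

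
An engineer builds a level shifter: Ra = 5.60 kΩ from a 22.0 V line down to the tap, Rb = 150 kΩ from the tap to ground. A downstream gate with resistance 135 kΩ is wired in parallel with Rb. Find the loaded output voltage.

The load sits in parallel with Rb: Rb‖R_L = (150 × 135) / (150 + 135) = 71.05 kΩ.
V_out = 22.0 × 71.05 / (5.60 + 71.05) = 22.0 × 71.05/76.65 = 20.4 V.

V_out ≈ 20.4 V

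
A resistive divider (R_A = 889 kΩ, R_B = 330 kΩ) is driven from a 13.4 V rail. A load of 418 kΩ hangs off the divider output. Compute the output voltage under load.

V_out ≈ 2.30 V

The load sits in parallel with R_B: R_B‖R_L = (330 × 418) / (330 + 418) = 184.4 kΩ.
V_out = 13.4 × 184.4 / (889 + 184.4) = 13.4 × 184.4/1073 = 2.30 V.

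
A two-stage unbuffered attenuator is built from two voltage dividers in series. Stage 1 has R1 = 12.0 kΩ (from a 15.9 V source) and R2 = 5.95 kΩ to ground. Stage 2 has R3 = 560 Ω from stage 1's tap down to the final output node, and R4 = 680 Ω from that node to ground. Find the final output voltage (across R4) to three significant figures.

V_out ≈ 0.687 V

Stage 2 presents R3+R4 = 1240 Ω as a load on stage 1's tap.
Stage 1's lower leg becomes R2‖(R3+R4) = 1026 Ω, so V_mid = 15.9 × 1026/13030 = 1.253 V.
Stage 2 is itself unloaded: V_out = V_mid × R4/(R3+R4) = 1.253 × 680/1240 = 0.687 V.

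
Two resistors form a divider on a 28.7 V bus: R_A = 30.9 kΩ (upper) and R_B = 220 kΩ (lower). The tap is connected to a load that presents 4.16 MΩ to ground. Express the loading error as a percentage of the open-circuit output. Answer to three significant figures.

The divider's output (Thévenin) resistance is R_A‖R_B = 27.09 kΩ.
Fractional drop under load = R_th/(R_th + R_L) = 27.09 / (27.09 + 4160) = 0.006471.
So the output falls by 0.647 %.

0.647 %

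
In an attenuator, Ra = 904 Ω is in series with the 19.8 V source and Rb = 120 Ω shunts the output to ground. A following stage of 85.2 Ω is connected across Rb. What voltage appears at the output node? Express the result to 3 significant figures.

The load sits in parallel with Rb: Rb‖R_L = (120 × 85.2) / (120 + 85.2) = 49.82 Ω.
V_out = 19.8 × 49.82 / (904 + 49.82) = 19.8 × 49.82/953.8 = 1.03 V.

V_out ≈ 1.03 V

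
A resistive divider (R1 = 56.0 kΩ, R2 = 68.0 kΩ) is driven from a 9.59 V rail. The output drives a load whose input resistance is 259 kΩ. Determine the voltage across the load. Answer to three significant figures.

The load sits in parallel with R2: R2‖R_L = (68.0 × 259) / (68.0 + 259) = 53.86 kΩ.
V_out = 9.59 × 53.86 / (56.0 + 53.86) = 9.59 × 53.86/109.9 = 4.70 V.
(Unloaded it would have been 5.26 V.)

V_out ≈ 4.70 V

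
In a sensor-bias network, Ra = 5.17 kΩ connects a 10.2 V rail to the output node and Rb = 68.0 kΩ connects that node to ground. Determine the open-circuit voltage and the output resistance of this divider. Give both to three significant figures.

V_th is the open-circuit tap voltage: 10.2 × 68.0/(5.17 + 68.0) = 9.48 V.
With the supply zeroed, Ra and Rb appear in parallel from the tap: R_th = Ra‖Rb = (5.17 × 68.0)/73.17 = 4.80 kΩ.

V_th = 9.48 V, R_th = 4.80 kΩ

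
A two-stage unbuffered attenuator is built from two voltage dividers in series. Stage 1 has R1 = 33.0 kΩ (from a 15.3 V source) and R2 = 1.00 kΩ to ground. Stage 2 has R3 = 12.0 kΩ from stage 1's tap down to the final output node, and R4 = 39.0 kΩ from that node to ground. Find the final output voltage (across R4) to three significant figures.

V_out ≈ 0.338 V

Stage 2 presents R3+R4 = 51.00 kΩ as a load on stage 1's tap.
Stage 1's lower leg becomes R2‖(R3+R4) = 0.9808 kΩ, so V_mid = 15.3 × 0.9808/33.98 = 0.4416 V.
Stage 2 is itself unloaded: V_out = V_mid × R4/(R3+R4) = 0.4416 × 39.0/51.00 = 0.338 V.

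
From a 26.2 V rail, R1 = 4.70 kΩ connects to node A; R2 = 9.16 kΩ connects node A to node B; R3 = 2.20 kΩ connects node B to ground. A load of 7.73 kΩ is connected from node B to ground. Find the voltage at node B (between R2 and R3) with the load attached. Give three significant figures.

At node B, R3 is in parallel with the load: R3‖R_L = 1.713 kΩ.
Below node A the resistance is R2 + (R3‖R_L) = 10.87 kΩ, so V_A = 26.2 × 10.87/15.57 = 18.29 V.
Then V_B = V_A × (R3‖R_L)/(R2 + R3‖R_L) = 18.29 × 1.713/10.87 = 2.88 V.

V ≈ 2.88 V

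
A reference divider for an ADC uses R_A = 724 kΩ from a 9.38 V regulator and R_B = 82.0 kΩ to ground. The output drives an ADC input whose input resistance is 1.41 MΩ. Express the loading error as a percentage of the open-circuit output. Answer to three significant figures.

The divider's output (Thévenin) resistance is R_A‖R_B = 73.66 kΩ.
Fractional drop under load = R_th/(R_th + R_L) = 73.66 / (73.66 + 1410) = 0.04965.
So the output falls by 4.96 %.

4.96 %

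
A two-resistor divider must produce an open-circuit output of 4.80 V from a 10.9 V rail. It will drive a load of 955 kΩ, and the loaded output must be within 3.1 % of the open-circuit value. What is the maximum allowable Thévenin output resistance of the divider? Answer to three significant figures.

Loading drop = R_th/(R_th + R_L) ≤ 0.0310, so R_th ≤ R_L · ε/(1−ε) = 955 kΩ × 0.0310/0.9690 = 30.6 kΩ.

R_th ≤ 30.6 kΩ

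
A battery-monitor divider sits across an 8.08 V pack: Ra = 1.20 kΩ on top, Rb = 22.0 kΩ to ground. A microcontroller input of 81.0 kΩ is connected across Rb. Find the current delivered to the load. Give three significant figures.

I_L ≈ 0.0933 mA

Rb‖R_L = 17.30 kΩ; V_out = 8.08 × 17.30/18.50 = 7.556 V.
I_L = V_out / R_L = 7.556 / 81.0 kΩ = 0.0933 mA.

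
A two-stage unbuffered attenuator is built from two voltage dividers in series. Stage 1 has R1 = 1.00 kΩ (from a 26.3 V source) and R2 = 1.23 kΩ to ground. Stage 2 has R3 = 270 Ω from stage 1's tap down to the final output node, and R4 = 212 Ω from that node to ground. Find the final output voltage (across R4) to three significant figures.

V_out ≈ 2.98 V

Stage 2 presents R3+R4 = 482.0 Ω as a load on stage 1's tap.
Stage 1's lower leg becomes R2‖(R3+R4) = 346.3 Ω, so V_mid = 26.3 × 346.3/1346 = 6.765 V.
Stage 2 is itself unloaded: V_out = V_mid × R4/(R3+R4) = 6.765 × 212/482.0 = 2.98 V.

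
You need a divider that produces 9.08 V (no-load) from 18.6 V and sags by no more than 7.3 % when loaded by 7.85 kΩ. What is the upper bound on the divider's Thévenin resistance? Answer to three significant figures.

R_th ≤ 618 Ω

Loading drop = R_th/(R_th + R_L) ≤ 0.0730, so R_th ≤ R_L · ε/(1−ε) = 7.85 kΩ × 0.0730/0.9270 = 618 Ω.
(Any R1, R2 with R2/(R1+R2) = 0.488 and R1‖R2 ≤ 618 Ω will meet the spec.)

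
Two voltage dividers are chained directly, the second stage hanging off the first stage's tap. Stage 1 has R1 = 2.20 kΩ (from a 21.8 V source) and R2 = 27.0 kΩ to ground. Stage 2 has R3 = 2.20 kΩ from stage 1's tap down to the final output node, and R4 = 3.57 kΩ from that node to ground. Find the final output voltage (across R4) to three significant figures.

V_out ≈ 9.22 V

Stage 2 presents R3+R4 = 5.770 kΩ as a load on stage 1's tap.
Stage 1's lower leg becomes R2‖(R3+R4) = 4.754 kΩ, so V_mid = 21.8 × 4.754/6.954 = 14.90 V.
Stage 2 is itself unloaded: V_out = V_mid × R4/(R3+R4) = 14.90 × 3.57/5.770 = 9.22 V.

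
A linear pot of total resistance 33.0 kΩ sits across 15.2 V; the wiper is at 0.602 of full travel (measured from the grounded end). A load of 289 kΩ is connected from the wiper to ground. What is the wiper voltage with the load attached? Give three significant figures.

V ≈ 8.91 V

The wiper splits the pot into (1−α)R = 13.13 kΩ above and αR = 19.87 kΩ below.
Lower section ‖ load = 18.59 kΩ.
V_wiper = 15.2 × 18.59/(13.13 + 18.59) = 8.91 V.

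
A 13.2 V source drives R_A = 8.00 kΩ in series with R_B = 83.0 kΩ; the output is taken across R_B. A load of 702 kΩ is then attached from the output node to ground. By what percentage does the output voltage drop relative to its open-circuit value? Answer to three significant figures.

The divider's output (Thévenin) resistance is R_A‖R_B = 7.297 kΩ.
Fractional drop under load = R_th/(R_th + R_L) = 7.297 / (7.297 + 702) = 0.01029.
So the output falls by 1.03 %.

1.03 %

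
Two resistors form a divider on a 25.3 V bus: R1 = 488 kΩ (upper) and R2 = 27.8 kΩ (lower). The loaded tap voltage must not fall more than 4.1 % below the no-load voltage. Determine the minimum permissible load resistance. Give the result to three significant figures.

Output resistance R_th = R1‖R2 = (488 × 27.8)/515.8 = 26.30 kΩ.
The fractional drop is R_th/(R_th + R_L); requiring this ≤ 0.0410 gives R_L ≥ R_th(1/0.0410 − 1) = 26.30 × 23.39 = 615 kΩ.

R_L(min) ≈ 615 kΩ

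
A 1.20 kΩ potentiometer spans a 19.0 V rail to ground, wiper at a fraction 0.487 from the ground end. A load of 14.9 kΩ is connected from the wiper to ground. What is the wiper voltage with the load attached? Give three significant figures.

V ≈ 9.07 V

The wiper splits the pot into (1−α)R = 615.6 Ω above and αR = 584.4 Ω below.
Lower section ‖ load = 562.3 Ω.
V_wiper = 19.0 × 562.3/(615.6 + 562.3) = 9.07 V.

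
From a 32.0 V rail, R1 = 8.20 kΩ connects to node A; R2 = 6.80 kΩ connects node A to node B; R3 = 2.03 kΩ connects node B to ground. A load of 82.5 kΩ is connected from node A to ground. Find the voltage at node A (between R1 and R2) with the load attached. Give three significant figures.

Below node A the series string R2+R3 = 8.830 kΩ sits in parallel with the 82.5 kΩ load: 7.976 kΩ.
V_A = 32.0 × 7.976/(8.20 + 7.976) = 15.8 V.

V ≈ 15.8 V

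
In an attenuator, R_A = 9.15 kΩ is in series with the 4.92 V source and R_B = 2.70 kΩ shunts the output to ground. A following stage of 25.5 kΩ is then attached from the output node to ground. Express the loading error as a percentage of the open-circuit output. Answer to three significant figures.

The divider's output (Thévenin) resistance is R_A‖R_B = 2.085 kΩ.
Fractional drop under load = R_th/(R_th + R_L) = 2.085 / (2.085 + 25.5) = 0.07558.
So the output falls by 7.56 %.

7.56 %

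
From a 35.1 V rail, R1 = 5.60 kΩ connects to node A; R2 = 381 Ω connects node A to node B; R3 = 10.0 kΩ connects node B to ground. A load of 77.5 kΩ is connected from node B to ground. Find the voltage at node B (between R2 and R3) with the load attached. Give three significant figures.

At node B, R3 is in parallel with the load: R3‖R_L = 8857 Ω.
Below node A the resistance is R2 + (R3‖R_L) = 9238 Ω, so V_A = 35.1 × 9238/14840 = 21.85 V.
Then V_B = V_A × (R3‖R_L)/(R2 + R3‖R_L) = 21.85 × 8857/9238 = 21.0 V.

V ≈ 21.0 V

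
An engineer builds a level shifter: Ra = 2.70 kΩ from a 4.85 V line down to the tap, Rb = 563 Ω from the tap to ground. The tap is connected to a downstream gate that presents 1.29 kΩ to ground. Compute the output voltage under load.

The load sits in parallel with Rb: Rb‖R_L = (563 × 1290) / (563 + 1290) = 391.9 Ω.
V_out = 4.85 × 391.9 / (2700 + 391.9) = 4.85 × 391.9/3092 = 0.615 V.

V_out ≈ 0.615 V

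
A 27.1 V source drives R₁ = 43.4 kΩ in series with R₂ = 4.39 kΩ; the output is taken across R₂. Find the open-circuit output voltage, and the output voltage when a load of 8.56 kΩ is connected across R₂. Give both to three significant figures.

Open-circuit: V = 27.1 × 4.39/(43.4 + 4.39) = 2.49 V.
With the load, R₂ becomes R₂‖R_L = 2.902 kΩ, so V = 27.1 × 2.902/46.30 = 1.70 V.

Unloaded: 2.49 V; loaded: 1.70 V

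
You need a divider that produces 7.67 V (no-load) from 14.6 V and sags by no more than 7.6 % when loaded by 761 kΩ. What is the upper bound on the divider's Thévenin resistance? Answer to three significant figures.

Loading drop = R_th/(R_th + R_L) ≤ 0.0760, so R_th ≤ R_L · ε/(1−ε) = 761 kΩ × 0.0760/0.9240 = 62.6 kΩ.
(Any R1, R2 with R2/(R1+R2) = 0.525 and R1‖R2 ≤ 62.6 kΩ will meet the spec.)

R_th ≤ 62.6 kΩ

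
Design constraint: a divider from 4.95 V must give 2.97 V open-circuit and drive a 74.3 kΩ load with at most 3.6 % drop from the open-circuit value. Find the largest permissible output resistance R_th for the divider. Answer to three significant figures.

Loading drop = R_th/(R_th + R_L) ≤ 0.0360, so R_th ≤ R_L · ε/(1−ε) = 74.3 kΩ × 0.0360/0.9640 = 2.77 kΩ.

R_th ≤ 2.77 kΩ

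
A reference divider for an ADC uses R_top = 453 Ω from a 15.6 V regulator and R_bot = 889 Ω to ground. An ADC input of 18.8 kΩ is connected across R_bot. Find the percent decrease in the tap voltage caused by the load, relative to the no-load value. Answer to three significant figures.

1.57 %

The divider's output (Thévenin) resistance is R_top‖R_bot = 300.1 Ω.
Fractional drop under load = R_th/(R_th + R_L) = 300.1 / (300.1 + 18800) = 0.01571.
So the output falls by 1.57 %.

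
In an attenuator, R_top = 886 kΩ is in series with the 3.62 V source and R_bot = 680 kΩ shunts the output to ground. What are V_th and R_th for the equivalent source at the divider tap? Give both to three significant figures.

V_th = 1.57 V, R_th = 385 kΩ

V_th is the open-circuit tap voltage: 3.62 × 680/(886 + 680) = 1.57 V.
With the supply zeroed, R_top and R_bot appear in parallel from the tap: R_th = R_top‖R_bot = (886 × 680)/1566 = 385 kΩ.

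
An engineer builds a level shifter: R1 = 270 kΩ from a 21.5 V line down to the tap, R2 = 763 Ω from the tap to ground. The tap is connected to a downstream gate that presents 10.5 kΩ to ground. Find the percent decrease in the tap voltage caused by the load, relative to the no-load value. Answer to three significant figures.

The divider's output (Thévenin) resistance is R1‖R2 = 760.8 Ω.
Fractional drop under load = R_th/(R_th + R_L) = 760.8 / (760.8 + 10500) = 0.06757.
So the output falls by 6.76 %.

6.76 %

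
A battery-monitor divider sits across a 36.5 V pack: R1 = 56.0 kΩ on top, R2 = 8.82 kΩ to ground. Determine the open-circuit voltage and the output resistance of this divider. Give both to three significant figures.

V_th is the open-circuit tap voltage: 36.5 × 8.82/(56.0 + 8.82) = 4.97 V.
With the supply zeroed, R1 and R2 appear in parallel from the tap: R_th = R1‖R2 = (56.0 × 8.82)/64.82 = 7.62 kΩ.

V_th = 4.97 V, R_th = 7.62 kΩ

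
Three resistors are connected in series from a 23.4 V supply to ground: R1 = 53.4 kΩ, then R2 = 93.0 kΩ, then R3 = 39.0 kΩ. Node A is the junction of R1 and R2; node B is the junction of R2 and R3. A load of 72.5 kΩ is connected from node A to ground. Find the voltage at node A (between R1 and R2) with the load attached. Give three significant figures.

Below node A the series string R2+R3 = 132.0 kΩ sits in parallel with the 72.5 kΩ load: 46.80 kΩ.
V_A = 23.4 × 46.80/(53.4 + 46.80) = 10.9 V.

V ≈ 10.9 V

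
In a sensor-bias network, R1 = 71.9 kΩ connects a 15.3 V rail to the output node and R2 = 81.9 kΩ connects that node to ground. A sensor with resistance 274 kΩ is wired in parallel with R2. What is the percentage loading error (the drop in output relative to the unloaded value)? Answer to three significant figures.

12.3 %

The divider's output (Thévenin) resistance is R1‖R2 = 38.29 kΩ.
Fractional drop under load = R_th/(R_th + R_L) = 38.29 / (38.29 + 274) = 0.1226.
So the output falls by 12.3 %.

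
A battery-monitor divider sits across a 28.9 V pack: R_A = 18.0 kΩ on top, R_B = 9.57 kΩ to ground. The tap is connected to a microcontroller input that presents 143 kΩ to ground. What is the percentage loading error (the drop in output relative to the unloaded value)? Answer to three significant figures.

4.19 %

The divider's output (Thévenin) resistance is R_A‖R_B = 6.248 kΩ.
Fractional drop under load = R_th/(R_th + R_L) = 6.248 / (6.248 + 143) = 0.04186.
So the output falls by 4.19 %.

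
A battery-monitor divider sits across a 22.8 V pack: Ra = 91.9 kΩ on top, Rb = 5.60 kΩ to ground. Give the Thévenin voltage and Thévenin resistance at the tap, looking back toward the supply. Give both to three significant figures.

V_th = 1.31 V, R_th = 5.28 kΩ

V_th is the open-circuit tap voltage: 22.8 × 5.60/(91.9 + 5.60) = 1.31 V.
With the supply zeroed, Ra and Rb appear in parallel from the tap: R_th = Ra‖Rb = (91.9 × 5.60)/97.50 = 5.28 kΩ.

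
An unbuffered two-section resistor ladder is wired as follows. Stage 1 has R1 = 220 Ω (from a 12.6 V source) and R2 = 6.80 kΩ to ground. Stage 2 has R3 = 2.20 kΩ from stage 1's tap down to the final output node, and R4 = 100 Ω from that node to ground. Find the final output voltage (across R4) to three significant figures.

Stage 2 presents R3+R4 = 2300 Ω as a load on stage 1's tap.
Stage 1's lower leg becomes R2‖(R3+R4) = 1719 Ω, so V_mid = 12.6 × 1719/1939 = 11.17 V.
Stage 2 is itself unloaded: V_out = V_mid × R4/(R3+R4) = 11.17 × 100/2300 = 0.486 V.

V_out ≈ 0.486 V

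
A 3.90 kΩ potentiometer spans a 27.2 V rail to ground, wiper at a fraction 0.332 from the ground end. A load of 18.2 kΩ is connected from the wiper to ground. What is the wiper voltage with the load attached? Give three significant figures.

V ≈ 8.62 V

The wiper splits the pot into (1−α)R = 2.605 kΩ above and αR = 1.295 kΩ below.
Lower section ‖ load = 1.209 kΩ.
V_wiper = 27.2 × 1.209/(2.605 + 1.209) = 8.62 V.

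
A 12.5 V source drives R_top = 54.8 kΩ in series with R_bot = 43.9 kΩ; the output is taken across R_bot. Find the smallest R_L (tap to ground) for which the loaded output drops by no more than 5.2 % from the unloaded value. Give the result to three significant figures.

R_L(min) ≈ 444 kΩ

Output resistance R_th = R_top‖R_bot = (54.8 × 43.9)/98.70 = 24.37 kΩ.
The fractional drop is R_th/(R_th + R_L); requiring this ≤ 0.0520 gives R_L ≥ R_th(1/0.0520 − 1) = 24.37 × 18.23 = 444 kΩ.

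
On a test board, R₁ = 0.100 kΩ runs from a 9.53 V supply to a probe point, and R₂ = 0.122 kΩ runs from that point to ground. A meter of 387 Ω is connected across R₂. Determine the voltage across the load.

V_out ≈ 4.59 V

The load sits in parallel with R₂: R₂‖R_L = (122 × 387) / (122 + 387) = 92.76 Ω.
V_out = 9.53 × 92.76 / (100 + 92.76) = 9.53 × 92.76/192.8 = 4.59 V.
(Unloaded it would have been 5.24 V.)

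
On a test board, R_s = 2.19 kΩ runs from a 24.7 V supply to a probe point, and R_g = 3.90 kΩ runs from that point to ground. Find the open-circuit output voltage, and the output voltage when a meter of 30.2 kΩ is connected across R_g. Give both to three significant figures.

Unloaded: 15.8 V; loaded: 15.1 V

Open-circuit: V = 24.7 × 3.90/(2.19 + 3.90) = 15.8 V.
With the load, R_g becomes R_g‖R_L = 3.454 kΩ, so V = 24.7 × 3.454/5.644 = 15.1 V.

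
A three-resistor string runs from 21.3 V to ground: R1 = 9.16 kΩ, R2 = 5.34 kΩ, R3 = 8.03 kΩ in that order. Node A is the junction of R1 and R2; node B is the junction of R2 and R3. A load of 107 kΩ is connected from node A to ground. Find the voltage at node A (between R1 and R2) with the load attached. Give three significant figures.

V ≈ 12.0 V

Below node A the series string R2+R3 = 13.37 kΩ sits in parallel with the 107 kΩ load: 11.88 kΩ.
V_A = 21.3 × 11.88/(9.16 + 11.88) = 12.0 V.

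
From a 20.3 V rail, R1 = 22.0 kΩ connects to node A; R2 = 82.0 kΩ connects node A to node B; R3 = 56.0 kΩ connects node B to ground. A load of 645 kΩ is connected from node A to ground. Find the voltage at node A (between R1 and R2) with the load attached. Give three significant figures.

Below node A the series string R2+R3 = 138.0 kΩ sits in parallel with the 645 kΩ load: 113.7 kΩ.
V_A = 20.3 × 113.7/(22.0 + 113.7) = 17.0 V.

V ≈ 17.0 V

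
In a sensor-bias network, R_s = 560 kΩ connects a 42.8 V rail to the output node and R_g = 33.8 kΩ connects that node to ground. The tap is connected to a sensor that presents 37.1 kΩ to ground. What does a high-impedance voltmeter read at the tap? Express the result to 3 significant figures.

V_out ≈ 1.31 V

The load sits in parallel with R_g: R_g‖R_L = (33.8 × 37.1) / (33.8 + 37.1) = 17.69 kΩ.
V_out = 42.8 × 17.69 / (560 + 17.69) = 42.8 × 17.69/577.7 = 1.31 V.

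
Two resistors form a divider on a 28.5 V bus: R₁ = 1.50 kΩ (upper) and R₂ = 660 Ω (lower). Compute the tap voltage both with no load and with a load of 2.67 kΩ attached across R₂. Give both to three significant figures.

Open-circuit: V = 28.5 × 660/(1500 + 660) = 8.71 V.
With the load, R₂ becomes R₂‖R_L = 529.2 Ω, so V = 28.5 × 529.2/2029 = 7.43 V.

Unloaded: 8.71 V; loaded: 7.43 V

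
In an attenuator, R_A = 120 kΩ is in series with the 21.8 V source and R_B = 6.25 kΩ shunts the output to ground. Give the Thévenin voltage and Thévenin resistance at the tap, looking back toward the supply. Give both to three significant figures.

V_th = 1.08 V, R_th = 5.94 kΩ

V_th is the open-circuit tap voltage: 21.8 × 6.25/(120 + 6.25) = 1.08 V.
With the supply zeroed, R_A and R_B appear in parallel from the tap: R_th = R_A‖R_B = (120 × 6.25)/126.2 = 5.94 kΩ.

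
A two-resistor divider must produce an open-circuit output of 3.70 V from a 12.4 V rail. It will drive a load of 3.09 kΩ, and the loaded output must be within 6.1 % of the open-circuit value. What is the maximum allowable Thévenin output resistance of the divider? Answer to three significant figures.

R_th ≤ 201 Ω

Loading drop = R_th/(R_th + R_L) ≤ 0.0610, so R_th ≤ R_L · ε/(1−ε) = 3.09 kΩ × 0.0610/0.9390 = 201 Ω.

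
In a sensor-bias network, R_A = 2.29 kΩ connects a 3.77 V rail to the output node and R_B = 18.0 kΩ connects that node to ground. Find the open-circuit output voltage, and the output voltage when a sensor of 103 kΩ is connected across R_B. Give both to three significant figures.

Open-circuit: V = 3.77 × 18.0/(2.29 + 18.0) = 3.34 V.
With the load, R_B becomes R_B‖R_L = 15.32 kΩ, so V = 3.77 × 15.32/17.61 = 3.28 V.

Unloaded: 3.34 V; loaded: 3.28 V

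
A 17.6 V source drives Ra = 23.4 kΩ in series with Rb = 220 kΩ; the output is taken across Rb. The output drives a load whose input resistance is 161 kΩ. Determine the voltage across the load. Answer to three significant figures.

The load sits in parallel with Rb: Rb‖R_L = (220 × 161) / (220 + 161) = 92.97 kΩ.
V_out = 17.6 × 92.97 / (23.4 + 92.97) = 17.6 × 92.97/116.4 = 14.1 V.

V_out ≈ 14.1 V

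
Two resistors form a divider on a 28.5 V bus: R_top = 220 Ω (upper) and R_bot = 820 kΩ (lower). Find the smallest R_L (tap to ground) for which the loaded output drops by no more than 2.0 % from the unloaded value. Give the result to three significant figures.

Output resistance R_th = R_top‖R_bot = (220 × 820000)/820200 = 219.9 Ω.
The fractional drop is R_th/(R_th + R_L); requiring this ≤ 0.0200 gives R_L ≥ R_th(1/0.0200 − 1) = 219.9 × 49.00 = 10.8 kΩ.

R_L(min) ≈ 10.8 kΩ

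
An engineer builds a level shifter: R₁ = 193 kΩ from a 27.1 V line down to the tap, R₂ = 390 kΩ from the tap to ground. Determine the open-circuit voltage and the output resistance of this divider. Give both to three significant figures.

V_th is the open-circuit tap voltage: 27.1 × 390/(193 + 390) = 18.1 V.
With the supply zeroed, R₁ and R₂ appear in parallel from the tap: R_th = R₁‖R₂ = (193 × 390)/583.0 = 129 kΩ.

V_th = 18.1 V, R_th = 129 kΩ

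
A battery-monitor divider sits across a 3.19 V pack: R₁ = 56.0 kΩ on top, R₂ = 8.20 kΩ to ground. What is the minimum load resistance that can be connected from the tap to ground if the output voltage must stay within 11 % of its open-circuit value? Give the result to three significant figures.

Output resistance R_th = R₁‖R₂ = (56.0 × 8.20)/64.20 = 7.153 kΩ.
The fractional drop is R_th/(R_th + R_L); requiring this ≤ 0.110 gives R_L ≥ R_th(1/0.110 − 1) = 7.153 × 8.091 = 57.9 kΩ.

R_L(min) ≈ 57.9 kΩ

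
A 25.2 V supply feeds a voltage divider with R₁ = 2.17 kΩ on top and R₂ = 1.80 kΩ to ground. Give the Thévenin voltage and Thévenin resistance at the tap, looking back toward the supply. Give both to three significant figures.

V_th is the open-circuit tap voltage: 25.2 × 1.80/(2.17 + 1.80) = 11.4 V.
With the supply zeroed, R₁ and R₂ appear in parallel from the tap: R_th = R₁‖R₂ = (2.17 × 1.80)/3.970 = 984 Ω.

V_th = 11.4 V, R_th = 984 Ω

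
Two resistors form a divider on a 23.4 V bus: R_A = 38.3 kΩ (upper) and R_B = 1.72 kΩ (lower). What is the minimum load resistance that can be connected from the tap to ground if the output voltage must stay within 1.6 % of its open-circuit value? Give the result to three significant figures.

R_L(min) ≈ 101 kΩ

Output resistance R_th = R_A‖R_B = (38.3 × 1.72)/40.02 = 1.646 kΩ.
The fractional drop is R_th/(R_th + R_L); requiring this ≤ 0.0160 gives R_L ≥ R_th(1/0.0160 − 1) = 1.646 × 61.50 = 101 kΩ.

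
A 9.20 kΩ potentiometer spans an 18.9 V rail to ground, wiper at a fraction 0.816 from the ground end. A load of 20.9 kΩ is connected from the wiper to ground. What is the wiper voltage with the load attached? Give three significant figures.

V ≈ 14.5 V

The wiper splits the pot into (1−α)R = 1.693 kΩ above and αR = 7.507 kΩ below.
Lower section ‖ load = 5.523 kΩ.
V_wiper = 18.9 × 5.523/(1.693 + 5.523) = 14.5 V.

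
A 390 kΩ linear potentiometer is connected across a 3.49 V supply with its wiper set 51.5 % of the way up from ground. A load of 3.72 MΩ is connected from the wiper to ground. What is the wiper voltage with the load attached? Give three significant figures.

The wiper splits the pot into (1−α)R = 189.2 kΩ above and αR = 200.8 kΩ below.
Lower section ‖ load = 190.6 kΩ.
V_wiper = 3.49 × 190.6/(189.2 + 190.6) = 1.75 V.

V ≈ 1.75 V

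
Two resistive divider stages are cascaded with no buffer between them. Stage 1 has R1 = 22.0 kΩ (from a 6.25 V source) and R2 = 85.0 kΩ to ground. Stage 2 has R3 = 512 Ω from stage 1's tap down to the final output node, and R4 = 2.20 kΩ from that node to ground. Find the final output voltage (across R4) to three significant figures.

Stage 2 presents R3+R4 = 2712 Ω as a load on stage 1's tap.
Stage 1's lower leg becomes R2‖(R3+R4) = 2628 Ω, so V_mid = 6.25 × 2628/24630 = 0.6670 V.
Stage 2 is itself unloaded: V_out = V_mid × R4/(R3+R4) = 0.6670 × 2200/2712 = 0.541 V.

V_out ≈ 0.541 V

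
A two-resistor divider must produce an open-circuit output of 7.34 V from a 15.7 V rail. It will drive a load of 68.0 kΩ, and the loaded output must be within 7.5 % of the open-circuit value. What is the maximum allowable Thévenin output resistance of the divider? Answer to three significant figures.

R_th ≤ 5.51 kΩ

Loading drop = R_th/(R_th + R_L) ≤ 0.0750, so R_th ≤ R_L · ε/(1−ε) = 68.0 kΩ × 0.0750/0.9250 = 5.51 kΩ.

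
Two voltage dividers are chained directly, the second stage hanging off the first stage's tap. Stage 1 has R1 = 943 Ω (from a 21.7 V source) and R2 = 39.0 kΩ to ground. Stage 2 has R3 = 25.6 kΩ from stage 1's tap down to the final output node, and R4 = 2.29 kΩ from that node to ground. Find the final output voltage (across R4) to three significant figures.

V_out ≈ 1.68 V

Stage 2 presents R3+R4 = 27890 Ω as a load on stage 1's tap.
Stage 1's lower leg becomes R2‖(R3+R4) = 16260 Ω, so V_mid = 21.7 × 16260/17200 = 20.51 V.
Stage 2 is itself unloaded: V_out = V_mid × R4/(R3+R4) = 20.51 × 2290/27890 = 1.68 V.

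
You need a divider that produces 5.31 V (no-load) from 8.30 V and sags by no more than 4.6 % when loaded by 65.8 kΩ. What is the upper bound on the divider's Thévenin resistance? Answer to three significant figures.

Loading drop = R_th/(R_th + R_L) ≤ 0.0460, so R_th ≤ R_L · ε/(1−ε) = 65.8 kΩ × 0.0460/0.9540 = 3.17 kΩ.

R_th ≤ 3.17 kΩ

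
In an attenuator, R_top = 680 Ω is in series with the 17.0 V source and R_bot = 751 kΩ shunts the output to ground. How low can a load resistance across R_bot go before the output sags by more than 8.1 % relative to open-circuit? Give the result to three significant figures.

Output resistance R_th = R_top‖R_bot = (680 × 751000)/751700 = 679.4 Ω.
The fractional drop is R_th/(R_th + R_L); requiring this ≤ 0.0810 gives R_L ≥ R_th(1/0.0810 − 1) = 679.4 × 11.35 = 7.71 kΩ.

R_L(min) ≈ 7.71 kΩ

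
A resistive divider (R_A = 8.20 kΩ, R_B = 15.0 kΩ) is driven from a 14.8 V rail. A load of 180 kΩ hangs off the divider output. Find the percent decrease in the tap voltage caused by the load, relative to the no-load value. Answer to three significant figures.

2.86 %

The divider's output (Thévenin) resistance is R_A‖R_B = 5.302 kΩ.
Fractional drop under load = R_th/(R_th + R_L) = 5.302 / (5.302 + 180) = 0.02861.
So the output falls by 2.86 %.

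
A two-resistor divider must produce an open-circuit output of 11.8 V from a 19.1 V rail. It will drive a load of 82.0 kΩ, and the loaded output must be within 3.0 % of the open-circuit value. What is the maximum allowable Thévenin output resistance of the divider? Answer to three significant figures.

Loading drop = R_th/(R_th + R_L) ≤ 0.0300, so R_th ≤ R_L · ε/(1−ε) = 82.0 kΩ × 0.0300/0.9700 = 2.54 kΩ.

R_th ≤ 2.54 kΩ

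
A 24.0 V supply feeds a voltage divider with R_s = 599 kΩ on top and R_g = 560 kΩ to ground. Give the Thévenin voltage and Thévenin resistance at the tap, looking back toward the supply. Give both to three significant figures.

V_th is the open-circuit tap voltage: 24.0 × 560/(599 + 560) = 11.6 V.
With the supply zeroed, R_s and R_g appear in parallel from the tap: R_th = R_s‖R_g = (599 × 560)/1159 = 289 kΩ.

V_th = 11.6 V, R_th = 289 kΩ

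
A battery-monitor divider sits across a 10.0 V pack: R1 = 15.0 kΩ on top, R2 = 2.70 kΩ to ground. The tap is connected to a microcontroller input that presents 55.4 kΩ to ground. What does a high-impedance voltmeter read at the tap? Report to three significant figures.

The load sits in parallel with R2: R2‖R_L = (2.70 × 55.4) / (2.70 + 55.4) = 2.575 kΩ.
V_out = 10.0 × 2.575 / (15.0 + 2.575) = 10.0 × 2.575/17.57 = 1.46 V.

V_out ≈ 1.46 V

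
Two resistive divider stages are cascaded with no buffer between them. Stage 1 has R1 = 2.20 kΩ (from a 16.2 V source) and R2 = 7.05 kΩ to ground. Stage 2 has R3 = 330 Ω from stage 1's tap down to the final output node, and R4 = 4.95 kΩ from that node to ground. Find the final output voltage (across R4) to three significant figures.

V_out ≈ 8.79 V

Stage 2 presents R3+R4 = 5280 Ω as a load on stage 1's tap.
Stage 1's lower leg becomes R2‖(R3+R4) = 3019 Ω, so V_mid = 16.2 × 3019/5219 = 9.371 V.
Stage 2 is itself unloaded: V_out = V_mid × R4/(R3+R4) = 9.371 × 4950/5280 = 8.79 V.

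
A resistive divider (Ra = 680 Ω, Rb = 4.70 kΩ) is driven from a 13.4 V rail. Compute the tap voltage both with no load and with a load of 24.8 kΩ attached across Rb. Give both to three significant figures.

Open-circuit: V = 13.4 × 4700/(680 + 4700) = 11.7 V.
With the load, Rb becomes Rb‖R_L = 3951 Ω, so V = 13.4 × 3951/4631 = 11.4 V.

Unloaded: 11.7 V; loaded: 11.4 V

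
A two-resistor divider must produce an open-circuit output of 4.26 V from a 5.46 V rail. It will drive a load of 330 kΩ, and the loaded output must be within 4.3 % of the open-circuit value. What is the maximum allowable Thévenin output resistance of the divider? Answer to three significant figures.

Loading drop = R_th/(R_th + R_L) ≤ 0.0430, so R_th ≤ R_L · ε/(1−ε) = 330 kΩ × 0.0430/0.9570 = 14.8 kΩ.

R_th ≤ 14.8 kΩ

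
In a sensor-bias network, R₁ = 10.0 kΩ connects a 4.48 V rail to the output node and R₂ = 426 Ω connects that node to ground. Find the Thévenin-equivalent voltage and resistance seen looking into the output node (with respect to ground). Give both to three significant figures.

V_th is the open-circuit tap voltage: 4.48 × 426/(10000 + 426) = 0.183 V.
With the supply zeroed, R₁ and R₂ appear in parallel from the tap: R_th = R₁‖R₂ = (10000 × 426)/10430 = 409 Ω.

V_th = 0.183 V, R_th = 409 Ω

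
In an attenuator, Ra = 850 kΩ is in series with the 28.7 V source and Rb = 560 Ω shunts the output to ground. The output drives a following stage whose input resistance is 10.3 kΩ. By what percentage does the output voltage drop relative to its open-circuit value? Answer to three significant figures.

5.15 %

The divider's output (Thévenin) resistance is Ra‖Rb = 559.6 Ω.
Fractional drop under load = R_th/(R_th + R_L) = 559.6 / (559.6 + 10300) = 0.05153.
So the output falls by 5.15 %.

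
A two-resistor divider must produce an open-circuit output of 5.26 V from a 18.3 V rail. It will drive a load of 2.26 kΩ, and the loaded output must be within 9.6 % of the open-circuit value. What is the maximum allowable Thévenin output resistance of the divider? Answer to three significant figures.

Loading drop = R_th/(R_th + R_L) ≤ 0.0960, so R_th ≤ R_L · ε/(1−ε) = 2.26 kΩ × 0.0960/0.9040 = 240 Ω.

R_th ≤ 240 Ω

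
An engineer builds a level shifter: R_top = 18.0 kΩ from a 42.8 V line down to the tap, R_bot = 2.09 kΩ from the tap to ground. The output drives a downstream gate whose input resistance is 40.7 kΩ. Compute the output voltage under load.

The load sits in parallel with R_bot: R_bot‖R_L = (2.09 × 40.7) / (2.09 + 40.7) = 1.988 kΩ.
V_out = 42.8 × 1.988 / (18.0 + 1.988) = 42.8 × 1.988/19.99 = 4.26 V.

V_out ≈ 4.26 V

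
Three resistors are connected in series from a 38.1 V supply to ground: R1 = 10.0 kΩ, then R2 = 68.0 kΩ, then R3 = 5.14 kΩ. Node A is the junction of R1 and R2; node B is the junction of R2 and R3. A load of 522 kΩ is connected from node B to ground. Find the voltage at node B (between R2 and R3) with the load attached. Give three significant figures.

V ≈ 2.33 V

At node B, R3 is in parallel with the load: R3‖R_L = 5.090 kΩ.
Below node A the resistance is R2 + (R3‖R_L) = 73.09 kΩ, so V_A = 38.1 × 73.09/83.09 = 33.51 V.
Then V_B = V_A × (R3‖R_L)/(R2 + R3‖R_L) = 33.51 × 5.090/73.09 = 2.33 V.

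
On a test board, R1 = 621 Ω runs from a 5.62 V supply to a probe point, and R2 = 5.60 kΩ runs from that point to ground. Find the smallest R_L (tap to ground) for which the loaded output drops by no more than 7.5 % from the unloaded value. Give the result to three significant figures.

Output resistance R_th = R1‖R2 = (621 × 5600)/6221 = 559.0 Ω.
The fractional drop is R_th/(R_th + R_L); requiring this ≤ 0.0750 gives R_L ≥ R_th(1/0.0750 − 1) = 559.0 × 12.33 = 6.89 kΩ.

R_L(min) ≈ 6.89 kΩ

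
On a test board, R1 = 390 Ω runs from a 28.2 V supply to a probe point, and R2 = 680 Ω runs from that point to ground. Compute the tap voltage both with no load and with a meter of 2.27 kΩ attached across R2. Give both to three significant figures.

Unloaded: 17.9 V; loaded: 16.2 V

Open-circuit: V = 28.2 × 680/(390 + 680) = 17.9 V.
With the load, R2 becomes R2‖R_L = 523.3 Ω, so V = 28.2 × 523.3/913.3 = 16.2 V.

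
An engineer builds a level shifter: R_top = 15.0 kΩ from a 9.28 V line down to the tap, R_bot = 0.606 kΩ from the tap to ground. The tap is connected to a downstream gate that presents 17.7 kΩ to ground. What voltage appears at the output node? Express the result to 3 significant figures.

The load sits in parallel with R_bot: R_bot‖R_L = (606 × 17700) / (606 + 17700) = 585.9 Ω.
V_out = 9.28 × 585.9 / (15000 + 585.9) = 9.28 × 585.9/15590 = 0.349 V.

V_out ≈ 0.349 V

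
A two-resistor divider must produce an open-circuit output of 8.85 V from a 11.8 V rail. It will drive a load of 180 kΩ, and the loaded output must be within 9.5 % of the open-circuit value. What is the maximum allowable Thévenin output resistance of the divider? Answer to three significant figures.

R_th ≤ 18.9 kΩ

Loading drop = R_th/(R_th + R_L) ≤ 0.0950, so R_th ≤ R_L · ε/(1−ε) = 180 kΩ × 0.0950/0.9050 = 18.9 kΩ.
(Any R1, R2 with R2/(R1+R2) = 0.750 and R1‖R2 ≤ 18.9 kΩ will meet the spec.)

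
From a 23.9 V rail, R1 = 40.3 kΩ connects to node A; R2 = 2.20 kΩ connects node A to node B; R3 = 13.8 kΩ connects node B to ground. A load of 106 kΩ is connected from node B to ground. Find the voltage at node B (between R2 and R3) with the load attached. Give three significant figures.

V ≈ 5.33 V

At node B, R3 is in parallel with the load: R3‖R_L = 12.21 kΩ.
Below node A the resistance is R2 + (R3‖R_L) = 14.41 kΩ, so V_A = 23.9 × 14.41/54.71 = 6.295 V.
Then V_B = V_A × (R3‖R_L)/(R2 + R3‖R_L) = 6.295 × 12.21/14.41 = 5.33 V.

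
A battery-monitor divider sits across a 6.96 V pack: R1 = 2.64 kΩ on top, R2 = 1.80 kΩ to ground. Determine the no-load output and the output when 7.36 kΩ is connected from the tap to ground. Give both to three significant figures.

Unloaded: 2.82 V; loaded: 2.46 V

Open-circuit: V = 6.96 × 1.80/(2.64 + 1.80) = 2.82 V.
With the load, R2 becomes R2‖R_L = 1.446 kΩ, so V = 6.96 × 1.446/4.086 = 2.46 V.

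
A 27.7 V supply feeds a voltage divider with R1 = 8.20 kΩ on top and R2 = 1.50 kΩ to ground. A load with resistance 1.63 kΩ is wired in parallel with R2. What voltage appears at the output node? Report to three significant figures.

The load sits in parallel with R2: R2‖R_L = (1.50 × 1.63) / (1.50 + 1.63) = 0.7812 kΩ.
V_out = 27.7 × 0.7812 / (8.20 + 0.7812) = 27.7 × 0.7812/8.981 = 2.41 V.

V_out ≈ 2.41 V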